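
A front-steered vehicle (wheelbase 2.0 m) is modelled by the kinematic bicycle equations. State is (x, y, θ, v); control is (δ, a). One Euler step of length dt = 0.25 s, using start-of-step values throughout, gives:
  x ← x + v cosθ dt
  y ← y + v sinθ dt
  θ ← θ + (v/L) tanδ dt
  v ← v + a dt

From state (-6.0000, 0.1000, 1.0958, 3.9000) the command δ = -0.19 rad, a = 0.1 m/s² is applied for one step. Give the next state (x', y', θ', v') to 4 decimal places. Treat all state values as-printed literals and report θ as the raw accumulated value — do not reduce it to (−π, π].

(-5.5541, 0.9671, 1.0020, 3.9250)

x' = -6.0000 + 3.9000·cos(1.0958)·0.25 = -5.5541
y' = 0.1000 + 3.9000·sin(1.0958)·0.25 = 0.9671
θ' = 1.0958 + (3.9000/2.0)·tan(-0.19)·0.25 = 1.0020
v' = 3.9000 + 0.1000·0.25 = 3.9250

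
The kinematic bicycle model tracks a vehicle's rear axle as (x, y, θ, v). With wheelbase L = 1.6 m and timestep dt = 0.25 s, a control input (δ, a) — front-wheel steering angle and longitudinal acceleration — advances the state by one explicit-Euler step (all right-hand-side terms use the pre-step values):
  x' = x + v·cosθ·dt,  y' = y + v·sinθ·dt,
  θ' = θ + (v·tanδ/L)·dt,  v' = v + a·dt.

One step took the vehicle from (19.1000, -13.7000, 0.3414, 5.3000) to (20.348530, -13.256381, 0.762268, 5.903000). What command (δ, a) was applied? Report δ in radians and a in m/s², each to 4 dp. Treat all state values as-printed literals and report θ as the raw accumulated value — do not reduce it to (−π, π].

a = (v'−v)/dt = (0.603000)/0.25 = 2.4120
Δθ = θ'−θ = 0.420868;  (v·dt/L) = 5.3000·0.25/1.6 = 0.828125
tan δ = Δθ·L/(v·dt) = 0.508218  →  δ = 0.4702

δ = 0.4702, a = 2.4120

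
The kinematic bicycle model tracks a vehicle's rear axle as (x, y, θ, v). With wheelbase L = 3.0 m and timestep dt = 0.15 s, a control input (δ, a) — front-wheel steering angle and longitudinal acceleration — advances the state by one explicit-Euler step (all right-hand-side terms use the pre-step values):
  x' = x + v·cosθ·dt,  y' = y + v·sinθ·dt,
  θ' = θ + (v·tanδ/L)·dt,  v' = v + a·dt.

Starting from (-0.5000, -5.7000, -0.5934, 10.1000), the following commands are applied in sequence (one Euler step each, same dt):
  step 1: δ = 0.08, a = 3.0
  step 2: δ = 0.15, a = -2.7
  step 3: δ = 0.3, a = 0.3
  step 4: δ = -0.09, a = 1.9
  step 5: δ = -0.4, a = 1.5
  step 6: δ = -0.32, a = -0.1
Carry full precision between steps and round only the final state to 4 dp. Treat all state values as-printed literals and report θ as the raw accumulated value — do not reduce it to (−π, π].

after step 1 (δ=0.08, a=3.0): (0.756002, -6.547162, -0.552914, 10.550000)
after step 2 (δ=0.15, a=-2.7): (2.102706, -7.378242, -0.473190, 10.145000)
after step 3 (δ=0.3, a=0.3): (3.457245, -8.071746, -0.316279, 10.190000)
after step 4 (δ=-0.09, a=1.9): (4.909931, -8.547159, -0.362258, 10.475000)
after step 5 (δ=-0.4, a=1.5): (6.379205, -9.103989, -0.583696, 10.700000)
after step 6 (δ=-0.32, a=-0.1): (7.718467, -9.988523, -0.760989, 10.685000)

(7.7185, -9.9885, -0.7610, 10.6850)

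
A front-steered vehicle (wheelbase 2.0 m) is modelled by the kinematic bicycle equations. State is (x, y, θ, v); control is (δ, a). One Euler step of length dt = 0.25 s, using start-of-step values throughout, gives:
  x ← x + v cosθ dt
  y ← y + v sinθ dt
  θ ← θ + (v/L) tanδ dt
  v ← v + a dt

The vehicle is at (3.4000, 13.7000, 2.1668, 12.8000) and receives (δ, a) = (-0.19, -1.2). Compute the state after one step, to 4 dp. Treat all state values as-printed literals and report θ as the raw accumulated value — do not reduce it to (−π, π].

(1.6037, 16.3483, 1.8591, 12.5000)

x' = 3.4000 + 12.8000·cos(2.1668)·0.25 = 1.6037
y' = 13.7000 + 12.8000·sin(2.1668)·0.25 = 16.3483
θ' = 2.1668 + (12.8000/2.0)·tan(-0.19)·0.25 = 1.8591
v' = 12.8000 − 1.2000·0.25 = 12.5000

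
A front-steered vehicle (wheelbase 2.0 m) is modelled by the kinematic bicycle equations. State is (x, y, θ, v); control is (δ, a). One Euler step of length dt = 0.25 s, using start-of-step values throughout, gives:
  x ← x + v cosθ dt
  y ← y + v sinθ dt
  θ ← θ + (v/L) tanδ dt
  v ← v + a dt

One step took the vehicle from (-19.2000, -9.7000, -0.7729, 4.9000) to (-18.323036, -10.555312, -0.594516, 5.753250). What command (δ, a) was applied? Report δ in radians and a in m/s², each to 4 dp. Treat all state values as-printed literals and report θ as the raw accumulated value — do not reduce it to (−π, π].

δ = 0.2834, a = 3.4130

a = (v'−v)/dt = (0.853250)/0.25 = 3.4130
Δθ = θ'−θ = 0.178384;  (v·dt/L) = 4.9000·0.25/2.0 = 0.612500
tan δ = Δθ·L/(v·dt) = 0.291239  →  δ = 0.2834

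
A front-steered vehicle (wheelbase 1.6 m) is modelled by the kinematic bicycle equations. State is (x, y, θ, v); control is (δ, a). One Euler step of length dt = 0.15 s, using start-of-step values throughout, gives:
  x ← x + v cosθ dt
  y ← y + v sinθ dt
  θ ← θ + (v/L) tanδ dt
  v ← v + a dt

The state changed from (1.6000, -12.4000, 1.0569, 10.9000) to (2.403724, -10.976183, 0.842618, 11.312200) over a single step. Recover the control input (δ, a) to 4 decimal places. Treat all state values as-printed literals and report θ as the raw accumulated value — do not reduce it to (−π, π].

δ = -0.2067, a = 2.7480

a = (v'−v)/dt = (0.412200)/0.15 = 2.7480
Δθ = θ'−θ = -0.214282;  (v·dt/L) = 10.9000·0.15/1.6 = 1.021875
tan δ = Δθ·L/(v·dt) = -0.209695  →  δ = -0.2067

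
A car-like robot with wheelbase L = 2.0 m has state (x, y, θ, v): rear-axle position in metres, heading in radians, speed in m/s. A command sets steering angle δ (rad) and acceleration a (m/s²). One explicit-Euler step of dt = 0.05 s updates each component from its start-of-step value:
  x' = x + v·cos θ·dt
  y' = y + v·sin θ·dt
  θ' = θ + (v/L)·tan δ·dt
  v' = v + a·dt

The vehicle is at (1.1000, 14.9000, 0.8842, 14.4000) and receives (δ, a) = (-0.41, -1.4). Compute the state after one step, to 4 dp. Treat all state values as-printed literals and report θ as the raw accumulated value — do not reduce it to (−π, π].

x' = 1.1000 + 14.4000·cos(0.8842)·0.05 = 1.5564
y' = 14.9000 + 14.4000·sin(0.8842)·0.05 = 15.4569
θ' = 0.8842 + (14.4000/2.0)·tan(-0.41)·0.05 = 0.7277
v' = 14.4000 − 1.4000·0.05 = 14.3300

(1.5564, 15.4569, 0.7277, 14.3300)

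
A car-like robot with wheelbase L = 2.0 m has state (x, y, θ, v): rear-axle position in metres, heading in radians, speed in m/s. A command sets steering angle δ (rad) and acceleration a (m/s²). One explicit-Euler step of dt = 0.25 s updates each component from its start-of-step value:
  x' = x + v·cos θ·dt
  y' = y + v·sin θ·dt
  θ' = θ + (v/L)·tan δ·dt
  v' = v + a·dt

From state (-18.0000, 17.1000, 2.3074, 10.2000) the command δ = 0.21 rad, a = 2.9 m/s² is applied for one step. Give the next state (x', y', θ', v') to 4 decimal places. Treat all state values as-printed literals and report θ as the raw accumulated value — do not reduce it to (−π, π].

(-19.7130, 18.9889, 2.5792, 10.9250)

x' = -18.0000 + 10.2000·cos(2.3074)·0.25 = -19.7130
y' = 17.1000 + 10.2000·sin(2.3074)·0.25 = 18.9889
θ' = 2.3074 + (10.2000/2.0)·tan(0.21)·0.25 = 2.5792
v' = 10.2000 + 2.9000·0.25 = 10.9250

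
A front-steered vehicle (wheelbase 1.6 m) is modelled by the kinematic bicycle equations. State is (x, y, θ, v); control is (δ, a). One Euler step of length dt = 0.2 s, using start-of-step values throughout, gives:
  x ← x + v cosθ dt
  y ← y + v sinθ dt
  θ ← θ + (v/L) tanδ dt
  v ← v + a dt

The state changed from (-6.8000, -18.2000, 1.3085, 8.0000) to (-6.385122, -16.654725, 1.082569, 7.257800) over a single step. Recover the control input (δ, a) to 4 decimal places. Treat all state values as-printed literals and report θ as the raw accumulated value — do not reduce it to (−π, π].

δ = -0.2222, a = -3.7110

a = (v'−v)/dt = (-0.742200)/0.2 = -3.7110
Δθ = θ'−θ = -0.225931;  (v·dt/L) = 8.0000·0.2/1.6 = 1.000000
tan δ = Δθ·L/(v·dt) = -0.225931  →  δ = -0.2222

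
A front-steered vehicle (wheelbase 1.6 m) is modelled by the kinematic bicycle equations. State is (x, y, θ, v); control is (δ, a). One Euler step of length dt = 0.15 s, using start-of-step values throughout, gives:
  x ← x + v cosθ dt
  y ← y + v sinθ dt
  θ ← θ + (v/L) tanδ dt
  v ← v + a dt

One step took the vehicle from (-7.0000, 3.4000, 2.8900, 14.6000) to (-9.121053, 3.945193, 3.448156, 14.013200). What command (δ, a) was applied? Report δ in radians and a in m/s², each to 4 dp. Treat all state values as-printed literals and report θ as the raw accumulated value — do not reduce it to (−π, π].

a = (v'−v)/dt = (-0.586800)/0.15 = -3.9120
Δθ = θ'−θ = 0.558156;  (v·dt/L) = 14.6000·0.15/1.6 = 1.368750
tan δ = Δθ·L/(v·dt) = 0.407785  →  δ = 0.3872

δ = 0.3872, a = -3.9120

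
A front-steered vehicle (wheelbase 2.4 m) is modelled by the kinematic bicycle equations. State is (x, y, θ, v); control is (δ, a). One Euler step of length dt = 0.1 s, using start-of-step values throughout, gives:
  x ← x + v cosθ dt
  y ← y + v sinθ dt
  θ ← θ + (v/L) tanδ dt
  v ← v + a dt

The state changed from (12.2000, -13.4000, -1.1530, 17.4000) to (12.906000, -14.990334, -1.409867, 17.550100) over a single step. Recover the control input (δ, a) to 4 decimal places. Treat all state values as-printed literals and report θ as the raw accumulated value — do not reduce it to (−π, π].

a = (v'−v)/dt = (0.150100)/0.1 = 1.5010
Δθ = θ'−θ = -0.256867;  (v·dt/L) = 17.4000·0.1/2.4 = 0.725000
tan δ = Δθ·L/(v·dt) = -0.354299  →  δ = -0.3405

δ = -0.3405, a = 1.5010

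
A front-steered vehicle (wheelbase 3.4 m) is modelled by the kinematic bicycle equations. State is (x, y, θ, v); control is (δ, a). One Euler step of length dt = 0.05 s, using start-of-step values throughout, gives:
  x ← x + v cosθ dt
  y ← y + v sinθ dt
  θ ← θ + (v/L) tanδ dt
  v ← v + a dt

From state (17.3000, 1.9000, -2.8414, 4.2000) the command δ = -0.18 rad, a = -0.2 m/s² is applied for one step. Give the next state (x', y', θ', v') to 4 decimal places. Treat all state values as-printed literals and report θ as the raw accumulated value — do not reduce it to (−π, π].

(17.0994, 1.8379, -2.8526, 4.1900)

x' = 17.3000 + 4.2000·cos(-2.8414)·0.05 = 17.0994
y' = 1.9000 + 4.2000·sin(-2.8414)·0.05 = 1.8379
θ' = -2.8414 + (4.2000/3.4)·tan(-0.18)·0.05 = -2.8526
v' = 4.2000 − 0.2000·0.05 = 4.1900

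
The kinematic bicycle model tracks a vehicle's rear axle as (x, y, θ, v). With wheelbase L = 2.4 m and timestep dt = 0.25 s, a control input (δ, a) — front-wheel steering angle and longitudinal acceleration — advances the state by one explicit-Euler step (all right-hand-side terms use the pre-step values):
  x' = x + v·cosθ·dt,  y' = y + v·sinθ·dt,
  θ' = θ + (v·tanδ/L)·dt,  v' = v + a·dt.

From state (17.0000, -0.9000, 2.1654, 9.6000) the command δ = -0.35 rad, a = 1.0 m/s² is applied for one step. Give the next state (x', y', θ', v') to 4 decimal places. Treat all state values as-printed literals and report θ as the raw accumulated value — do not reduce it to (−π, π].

(15.6556, 1.0881, 1.8004, 9.8500)

x' = 17.0000 + 9.6000·cos(2.1654)·0.25 = 15.6556
y' = -0.9000 + 9.6000·sin(2.1654)·0.25 = 1.0881
θ' = 2.1654 + (9.6000/2.4)·tan(-0.35)·0.25 = 1.8004
v' = 9.6000 + 1.0000·0.25 = 9.8500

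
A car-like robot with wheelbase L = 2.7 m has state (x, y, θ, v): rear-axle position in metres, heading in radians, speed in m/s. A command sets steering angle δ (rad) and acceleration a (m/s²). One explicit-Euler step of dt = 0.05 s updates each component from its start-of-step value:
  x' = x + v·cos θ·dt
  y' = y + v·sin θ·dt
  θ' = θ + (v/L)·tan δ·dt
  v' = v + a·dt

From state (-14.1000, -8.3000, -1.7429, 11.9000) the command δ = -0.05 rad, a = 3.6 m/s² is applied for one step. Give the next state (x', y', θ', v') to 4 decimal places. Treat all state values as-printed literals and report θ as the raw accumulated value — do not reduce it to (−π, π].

x' = -14.1000 + 11.9000·cos(-1.7429)·0.05 = -14.2019
y' = -8.3000 + 11.9000·sin(-1.7429)·0.05 = -8.8862
θ' = -1.7429 + (11.9000/2.7)·tan(-0.05)·0.05 = -1.7539
v' = 11.9000 + 3.6000·0.05 = 12.0800

(-14.2019, -8.8862, -1.7539, 12.0800)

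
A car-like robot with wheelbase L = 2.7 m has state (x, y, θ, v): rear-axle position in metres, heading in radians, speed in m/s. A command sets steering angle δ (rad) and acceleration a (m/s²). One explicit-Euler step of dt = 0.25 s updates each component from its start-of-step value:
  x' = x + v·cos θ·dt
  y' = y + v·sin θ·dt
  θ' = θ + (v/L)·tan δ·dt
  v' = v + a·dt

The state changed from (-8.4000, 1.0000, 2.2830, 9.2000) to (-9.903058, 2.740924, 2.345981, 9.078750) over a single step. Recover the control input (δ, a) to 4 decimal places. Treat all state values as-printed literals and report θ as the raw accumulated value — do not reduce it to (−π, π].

δ = 0.0738, a = -0.4850

a = (v'−v)/dt = (-0.121250)/0.25 = -0.4850
Δθ = θ'−θ = 0.062981;  (v·dt/L) = 9.2000·0.25/2.7 = 0.851852
tan δ = Δθ·L/(v·dt) = 0.073934  →  δ = 0.0738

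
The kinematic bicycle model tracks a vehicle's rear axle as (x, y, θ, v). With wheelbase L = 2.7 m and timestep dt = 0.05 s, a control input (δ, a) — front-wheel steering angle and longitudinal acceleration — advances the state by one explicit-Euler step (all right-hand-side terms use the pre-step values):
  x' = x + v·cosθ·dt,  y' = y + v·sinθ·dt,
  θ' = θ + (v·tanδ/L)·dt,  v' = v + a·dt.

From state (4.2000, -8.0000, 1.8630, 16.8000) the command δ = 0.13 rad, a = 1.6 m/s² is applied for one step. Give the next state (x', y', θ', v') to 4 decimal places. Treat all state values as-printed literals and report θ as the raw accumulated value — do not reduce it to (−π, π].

x' = 4.2000 + 16.8000·cos(1.8630)·0.05 = 3.9580
y' = -8.0000 + 16.8000·sin(1.8630)·0.05 = -7.1956
θ' = 1.8630 + (16.8000/2.7)·tan(0.13)·0.05 = 1.9037
v' = 16.8000 + 1.6000·0.05 = 16.8800

(3.9580, -7.1956, 1.9037, 16.8800)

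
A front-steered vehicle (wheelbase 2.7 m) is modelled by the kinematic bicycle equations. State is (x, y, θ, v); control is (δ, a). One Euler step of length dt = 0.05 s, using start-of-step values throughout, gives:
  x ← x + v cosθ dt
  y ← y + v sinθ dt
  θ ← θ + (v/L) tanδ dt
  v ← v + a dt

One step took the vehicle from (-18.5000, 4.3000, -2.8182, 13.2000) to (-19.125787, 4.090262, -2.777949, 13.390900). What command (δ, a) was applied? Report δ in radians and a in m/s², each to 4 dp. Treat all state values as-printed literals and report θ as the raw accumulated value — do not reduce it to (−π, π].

δ = 0.1632, a = 3.8180

a = (v'−v)/dt = (0.190900)/0.05 = 3.8180
Δθ = θ'−θ = 0.040251;  (v·dt/L) = 13.2000·0.05/2.7 = 0.244444
tan δ = Δθ·L/(v·dt) = 0.164663  →  δ = 0.1632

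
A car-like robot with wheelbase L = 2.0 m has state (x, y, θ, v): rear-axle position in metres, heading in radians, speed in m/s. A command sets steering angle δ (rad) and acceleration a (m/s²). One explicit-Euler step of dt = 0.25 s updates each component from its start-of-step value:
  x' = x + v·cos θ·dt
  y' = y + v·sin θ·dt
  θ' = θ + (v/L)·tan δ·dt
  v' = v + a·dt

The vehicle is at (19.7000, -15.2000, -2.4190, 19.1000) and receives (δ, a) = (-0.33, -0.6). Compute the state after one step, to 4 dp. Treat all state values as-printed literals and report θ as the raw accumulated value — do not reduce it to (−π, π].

x' = 19.7000 + 19.1000·cos(-2.4190)·0.25 = 16.1183
y' = -15.2000 + 19.1000·sin(-2.4190)·0.25 = -18.3579
θ' = -2.4190 + (19.1000/2.0)·tan(-0.33)·0.25 = -3.2368
v' = 19.1000 − 0.6000·0.25 = 18.9500

(16.1183, -18.3579, -3.2368, 18.9500)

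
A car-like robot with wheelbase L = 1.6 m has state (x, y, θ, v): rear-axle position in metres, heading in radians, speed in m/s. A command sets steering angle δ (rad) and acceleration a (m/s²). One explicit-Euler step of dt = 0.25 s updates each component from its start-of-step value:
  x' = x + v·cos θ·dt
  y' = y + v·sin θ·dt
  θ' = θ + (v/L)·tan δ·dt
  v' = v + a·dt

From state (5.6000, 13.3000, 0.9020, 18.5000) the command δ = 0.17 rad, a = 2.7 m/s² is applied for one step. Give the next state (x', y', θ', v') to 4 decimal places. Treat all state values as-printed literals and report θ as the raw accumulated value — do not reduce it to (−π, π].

x' = 5.6000 + 18.5000·cos(0.9020)·0.25 = 8.4677
y' = 13.3000 + 18.5000·sin(0.9020)·0.25 = 16.9286
θ' = 0.9020 + (18.5000/1.6)·tan(0.17)·0.25 = 1.3982
v' = 18.5000 + 2.7000·0.25 = 19.1750

(8.4677, 16.9286, 1.3982, 19.1750)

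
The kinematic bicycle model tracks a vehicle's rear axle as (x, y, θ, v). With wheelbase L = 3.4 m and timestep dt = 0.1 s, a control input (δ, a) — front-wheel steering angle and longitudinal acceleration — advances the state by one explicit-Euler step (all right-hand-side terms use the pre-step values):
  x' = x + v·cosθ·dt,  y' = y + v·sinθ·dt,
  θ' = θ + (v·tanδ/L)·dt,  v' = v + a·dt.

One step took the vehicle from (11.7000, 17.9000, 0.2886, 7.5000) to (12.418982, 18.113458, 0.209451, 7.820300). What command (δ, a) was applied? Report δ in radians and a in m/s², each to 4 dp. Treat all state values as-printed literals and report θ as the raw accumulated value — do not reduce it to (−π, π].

δ = -0.3445, a = 3.2030

a = (v'−v)/dt = (0.320300)/0.1 = 3.2030
Δθ = θ'−θ = -0.079149;  (v·dt/L) = 7.5000·0.1/3.4 = 0.220588
tan δ = Δθ·L/(v·dt) = -0.358809  →  δ = -0.3445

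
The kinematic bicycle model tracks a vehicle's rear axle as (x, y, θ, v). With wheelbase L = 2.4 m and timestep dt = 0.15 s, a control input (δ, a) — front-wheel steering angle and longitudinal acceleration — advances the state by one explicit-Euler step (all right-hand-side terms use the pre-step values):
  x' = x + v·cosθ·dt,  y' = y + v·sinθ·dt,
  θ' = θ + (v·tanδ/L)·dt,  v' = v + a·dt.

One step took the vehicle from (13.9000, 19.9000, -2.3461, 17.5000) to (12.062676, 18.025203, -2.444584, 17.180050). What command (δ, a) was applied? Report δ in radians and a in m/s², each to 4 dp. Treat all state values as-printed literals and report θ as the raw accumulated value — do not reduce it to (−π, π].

a = (v'−v)/dt = (-0.319950)/0.15 = -2.1330
Δθ = θ'−θ = -0.098484;  (v·dt/L) = 17.5000·0.15/2.4 = 1.093750
tan δ = Δθ·L/(v·dt) = -0.090043  →  δ = -0.0898

δ = -0.0898, a = -2.1330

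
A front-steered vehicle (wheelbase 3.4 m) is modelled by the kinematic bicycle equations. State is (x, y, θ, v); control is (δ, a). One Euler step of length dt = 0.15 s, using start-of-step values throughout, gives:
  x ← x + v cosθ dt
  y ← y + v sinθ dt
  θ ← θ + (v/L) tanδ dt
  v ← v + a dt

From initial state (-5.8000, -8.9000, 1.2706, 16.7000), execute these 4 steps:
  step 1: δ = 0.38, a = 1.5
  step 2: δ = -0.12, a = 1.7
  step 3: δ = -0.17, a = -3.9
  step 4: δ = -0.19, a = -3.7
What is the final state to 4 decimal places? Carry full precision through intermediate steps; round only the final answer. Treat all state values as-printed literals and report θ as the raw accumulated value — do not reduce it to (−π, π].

after step 1 (δ=0.38, a=1.5): (-5.059252, -6.507027, 1.564873, 16.925000)
after step 2 (δ=-0.12, a=1.7): (-5.044215, -3.968322, 1.474838, 17.180000)
after step 3 (δ=-0.17, a=-3.9): (-4.797309, -1.403178, 1.344732, 16.595000)
after step 4 (δ=-0.19, a=-3.7): (-4.239359, 1.022736, 1.203928, 16.040000)

(-4.2394, 1.0227, 1.2039, 16.0400)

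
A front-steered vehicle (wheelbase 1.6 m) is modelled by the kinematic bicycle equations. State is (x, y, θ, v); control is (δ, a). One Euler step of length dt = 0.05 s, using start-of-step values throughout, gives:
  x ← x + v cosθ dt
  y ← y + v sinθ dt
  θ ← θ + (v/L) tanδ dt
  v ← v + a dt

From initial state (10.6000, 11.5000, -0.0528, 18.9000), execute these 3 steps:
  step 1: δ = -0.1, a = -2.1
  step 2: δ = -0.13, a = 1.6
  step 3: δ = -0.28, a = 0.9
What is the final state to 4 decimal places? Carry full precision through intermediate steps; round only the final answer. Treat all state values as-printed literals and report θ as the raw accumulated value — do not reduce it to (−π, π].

(13.4045, 11.1679, -0.3585, 18.9200)

after step 1 (δ=-0.1, a=-2.1): (11.543683, 11.450127, -0.112060, 18.795000)
after step 2 (δ=-0.13, a=1.6): (12.477539, 11.345039, -0.188848, 18.875000)
after step 3 (δ=-0.28, a=0.9): (13.404510, 11.167871, -0.358460, 18.920000)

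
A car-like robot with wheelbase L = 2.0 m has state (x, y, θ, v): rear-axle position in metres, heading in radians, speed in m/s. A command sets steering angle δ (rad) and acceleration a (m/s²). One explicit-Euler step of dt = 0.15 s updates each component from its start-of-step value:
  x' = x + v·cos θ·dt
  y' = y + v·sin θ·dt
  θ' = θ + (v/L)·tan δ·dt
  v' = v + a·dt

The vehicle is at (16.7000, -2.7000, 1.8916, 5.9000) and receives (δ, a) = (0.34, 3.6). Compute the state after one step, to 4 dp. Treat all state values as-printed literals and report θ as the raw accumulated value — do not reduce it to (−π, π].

x' = 16.7000 + 5.9000·cos(1.8916)·0.15 = 16.4209
y' = -2.7000 + 5.9000·sin(1.8916)·0.15 = -1.8602
θ' = 1.8916 + (5.9000/2.0)·tan(0.34)·0.15 = 2.0481
v' = 5.9000 + 3.6000·0.15 = 6.4400

(16.4209, -1.8602, 2.0481, 6.4400)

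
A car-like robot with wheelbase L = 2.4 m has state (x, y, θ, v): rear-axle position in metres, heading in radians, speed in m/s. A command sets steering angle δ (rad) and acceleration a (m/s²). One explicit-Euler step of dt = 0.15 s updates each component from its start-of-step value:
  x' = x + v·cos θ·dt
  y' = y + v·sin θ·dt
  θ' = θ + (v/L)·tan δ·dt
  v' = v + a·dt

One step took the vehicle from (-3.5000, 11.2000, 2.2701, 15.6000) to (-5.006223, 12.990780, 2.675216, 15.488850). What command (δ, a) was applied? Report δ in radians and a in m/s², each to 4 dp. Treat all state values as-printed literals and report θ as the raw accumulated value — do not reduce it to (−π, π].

a = (v'−v)/dt = (-0.111150)/0.15 = -0.7410
Δθ = θ'−θ = 0.405116;  (v·dt/L) = 15.6000·0.15/2.4 = 0.975000
tan δ = Δθ·L/(v·dt) = 0.415504  →  δ = 0.3938

δ = 0.3938, a = -0.7410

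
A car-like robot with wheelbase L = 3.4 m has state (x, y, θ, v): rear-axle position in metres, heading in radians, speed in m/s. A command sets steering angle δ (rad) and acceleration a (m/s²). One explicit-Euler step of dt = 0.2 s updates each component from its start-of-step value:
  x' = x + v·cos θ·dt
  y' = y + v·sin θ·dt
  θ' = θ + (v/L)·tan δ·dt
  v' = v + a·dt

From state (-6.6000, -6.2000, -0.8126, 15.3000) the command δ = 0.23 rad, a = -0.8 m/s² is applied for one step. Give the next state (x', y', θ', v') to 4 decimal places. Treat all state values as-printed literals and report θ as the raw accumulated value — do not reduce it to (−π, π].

x' = -6.6000 + 15.3000·cos(-0.8126)·0.2 = -4.4959
y' = -6.2000 + 15.3000·sin(-0.8126)·0.2 = -8.4218
θ' = -0.8126 + (15.3000/3.4)·tan(0.23)·0.2 = -0.6019
v' = 15.3000 − 0.8000·0.2 = 15.1400

(-4.4959, -8.4218, -0.6019, 15.1400)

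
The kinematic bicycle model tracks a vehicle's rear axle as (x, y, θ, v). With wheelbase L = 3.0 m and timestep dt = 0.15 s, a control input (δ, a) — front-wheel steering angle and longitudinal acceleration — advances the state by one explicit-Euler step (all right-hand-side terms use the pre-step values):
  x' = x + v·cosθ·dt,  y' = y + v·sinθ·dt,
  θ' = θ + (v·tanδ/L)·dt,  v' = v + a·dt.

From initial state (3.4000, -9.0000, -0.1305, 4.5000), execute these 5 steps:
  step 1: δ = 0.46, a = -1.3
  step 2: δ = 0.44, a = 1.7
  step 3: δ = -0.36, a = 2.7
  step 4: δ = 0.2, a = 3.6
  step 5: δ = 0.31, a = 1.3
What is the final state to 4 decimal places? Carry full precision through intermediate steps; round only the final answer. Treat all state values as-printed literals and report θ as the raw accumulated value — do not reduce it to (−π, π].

(6.9662, -9.0079, 0.1350, 5.7000)

after step 1 (δ=0.46, a=-1.3): (4.069260, -9.087838, -0.019024, 4.305000)
after step 2 (δ=0.44, a=1.7): (4.714894, -9.100122, 0.082311, 4.560000)
after step 3 (δ=-0.36, a=2.7): (5.396578, -9.043884, -0.003508, 4.965000)
after step 4 (δ=0.2, a=3.6): (6.141323, -9.046497, 0.046814, 5.505000)
after step 5 (δ=0.31, a=1.3): (6.966169, -9.007854, 0.134985, 5.700000)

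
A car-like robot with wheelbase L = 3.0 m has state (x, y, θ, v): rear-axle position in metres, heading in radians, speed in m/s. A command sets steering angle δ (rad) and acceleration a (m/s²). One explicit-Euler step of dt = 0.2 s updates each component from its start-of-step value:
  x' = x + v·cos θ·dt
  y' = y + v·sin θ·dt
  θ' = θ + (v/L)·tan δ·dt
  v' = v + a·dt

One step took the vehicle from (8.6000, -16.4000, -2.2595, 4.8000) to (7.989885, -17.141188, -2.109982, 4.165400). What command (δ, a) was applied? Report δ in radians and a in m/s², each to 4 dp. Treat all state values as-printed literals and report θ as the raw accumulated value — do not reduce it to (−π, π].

a = (v'−v)/dt = (-0.634600)/0.2 = -3.1730
Δθ = θ'−θ = 0.149518;  (v·dt/L) = 4.8000·0.2/3.0 = 0.320000
tan δ = Δθ·L/(v·dt) = 0.467244  →  δ = 0.4371

δ = 0.4371, a = -3.1730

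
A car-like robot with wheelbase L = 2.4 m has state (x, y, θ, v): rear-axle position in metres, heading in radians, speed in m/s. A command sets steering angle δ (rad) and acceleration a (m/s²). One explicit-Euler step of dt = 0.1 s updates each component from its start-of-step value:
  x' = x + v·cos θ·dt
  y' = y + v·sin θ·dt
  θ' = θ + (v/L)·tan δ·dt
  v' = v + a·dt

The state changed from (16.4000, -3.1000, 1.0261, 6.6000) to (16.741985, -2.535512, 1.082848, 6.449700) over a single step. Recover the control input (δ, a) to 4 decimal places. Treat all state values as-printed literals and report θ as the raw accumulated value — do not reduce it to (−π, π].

δ = 0.2035, a = -1.5030

a = (v'−v)/dt = (-0.150300)/0.1 = -1.5030
Δθ = θ'−θ = 0.056748;  (v·dt/L) = 6.6000·0.1/2.4 = 0.275000
tan δ = Δθ·L/(v·dt) = 0.206356  →  δ = 0.2035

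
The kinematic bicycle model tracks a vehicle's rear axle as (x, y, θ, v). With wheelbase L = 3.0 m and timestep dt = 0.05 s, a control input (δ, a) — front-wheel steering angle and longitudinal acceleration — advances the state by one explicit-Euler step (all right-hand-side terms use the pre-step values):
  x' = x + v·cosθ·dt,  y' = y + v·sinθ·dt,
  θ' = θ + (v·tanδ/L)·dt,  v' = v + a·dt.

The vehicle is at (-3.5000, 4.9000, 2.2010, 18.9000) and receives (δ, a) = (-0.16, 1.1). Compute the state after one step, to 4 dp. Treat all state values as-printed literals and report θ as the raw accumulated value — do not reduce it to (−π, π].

(-4.0569, 5.6635, 2.1502, 18.9550)

x' = -3.5000 + 18.9000·cos(2.2010)·0.05 = -4.0569
y' = 4.9000 + 18.9000·sin(2.2010)·0.05 = 5.6635
θ' = 2.2010 + (18.9000/3.0)·tan(-0.16)·0.05 = 2.1502
v' = 18.9000 + 1.1000·0.05 = 18.9550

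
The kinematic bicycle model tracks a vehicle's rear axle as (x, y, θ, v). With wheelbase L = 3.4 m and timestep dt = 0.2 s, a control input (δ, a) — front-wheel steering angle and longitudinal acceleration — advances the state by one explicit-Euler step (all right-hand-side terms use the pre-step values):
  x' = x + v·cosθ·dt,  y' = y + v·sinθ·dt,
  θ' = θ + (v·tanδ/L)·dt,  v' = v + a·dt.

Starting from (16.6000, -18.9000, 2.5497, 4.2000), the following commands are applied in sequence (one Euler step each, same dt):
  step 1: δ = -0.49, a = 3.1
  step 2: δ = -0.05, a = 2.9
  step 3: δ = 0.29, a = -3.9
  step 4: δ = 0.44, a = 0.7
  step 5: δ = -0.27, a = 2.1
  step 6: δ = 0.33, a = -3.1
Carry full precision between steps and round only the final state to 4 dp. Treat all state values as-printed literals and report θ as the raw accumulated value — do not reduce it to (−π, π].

(11.9542, -15.4648, 2.6533, 4.5600)

after step 1 (δ=-0.49, a=3.1): (15.902896, -18.431337, 2.417922, 4.820000)
after step 2 (δ=-0.05, a=2.9): (15.180493, -17.793034, 2.403733, 5.400000)
after step 3 (δ=0.29, a=-3.9): (14.381390, -17.066512, 2.498523, 4.620000)
after step 4 (δ=0.44, a=0.7): (13.641951, -16.512431, 2.626465, 4.760000)
after step 5 (δ=-0.27, a=2.1): (12.813492, -16.043432, 2.548973, 5.180000)
after step 6 (δ=0.33, a=-3.1): (11.954150, -15.464788, 2.653342, 4.560000)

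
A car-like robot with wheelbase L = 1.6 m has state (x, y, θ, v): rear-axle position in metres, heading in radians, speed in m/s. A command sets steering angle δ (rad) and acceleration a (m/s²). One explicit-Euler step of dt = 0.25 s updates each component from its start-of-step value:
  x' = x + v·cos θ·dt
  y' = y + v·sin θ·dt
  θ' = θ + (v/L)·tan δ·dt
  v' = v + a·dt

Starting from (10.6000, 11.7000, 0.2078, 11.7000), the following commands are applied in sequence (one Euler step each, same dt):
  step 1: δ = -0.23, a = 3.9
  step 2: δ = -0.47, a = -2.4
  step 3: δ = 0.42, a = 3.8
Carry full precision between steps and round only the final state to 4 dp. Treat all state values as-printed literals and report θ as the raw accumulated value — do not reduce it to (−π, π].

(17.5739, 8.7698, -0.3837, 13.0250)

after step 1 (δ=-0.23, a=3.9): (13.462075, 12.303450, -0.220243, 12.675000)
after step 2 (δ=-0.47, a=-2.4): (16.554282, 11.611183, -1.226254, 12.075000)
after step 3 (δ=0.42, a=3.8): (17.573913, 8.769844, -0.383697, 13.025000)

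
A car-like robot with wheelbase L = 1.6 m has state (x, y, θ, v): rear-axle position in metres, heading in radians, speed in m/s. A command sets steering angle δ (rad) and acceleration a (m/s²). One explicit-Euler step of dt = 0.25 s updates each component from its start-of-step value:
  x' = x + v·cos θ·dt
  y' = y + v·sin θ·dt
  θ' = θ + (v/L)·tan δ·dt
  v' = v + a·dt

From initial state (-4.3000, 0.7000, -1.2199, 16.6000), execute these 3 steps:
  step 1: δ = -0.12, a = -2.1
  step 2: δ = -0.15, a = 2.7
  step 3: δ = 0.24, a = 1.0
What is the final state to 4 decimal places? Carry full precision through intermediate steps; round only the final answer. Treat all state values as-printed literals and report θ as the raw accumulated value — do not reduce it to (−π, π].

(-4.1225, -11.1587, -1.2718, 17.0000)

after step 1 (δ=-0.12, a=-2.1): (-2.873480, -3.197120, -1.532653, 16.075000)
after step 2 (δ=-0.15, a=2.7): (-2.720228, -7.212947, -1.912262, 16.750000)
after step 3 (δ=0.24, a=1.0): (-4.122489, -11.158681, -1.271792, 17.000000)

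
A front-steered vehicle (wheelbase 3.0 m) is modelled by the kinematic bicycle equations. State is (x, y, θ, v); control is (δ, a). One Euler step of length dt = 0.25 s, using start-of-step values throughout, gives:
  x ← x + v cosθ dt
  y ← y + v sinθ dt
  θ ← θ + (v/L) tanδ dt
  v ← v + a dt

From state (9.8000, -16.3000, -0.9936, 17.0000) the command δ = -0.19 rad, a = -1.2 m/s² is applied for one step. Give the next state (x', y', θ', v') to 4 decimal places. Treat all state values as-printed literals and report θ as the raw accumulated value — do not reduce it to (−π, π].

x' = 9.8000 + 17.0000·cos(-0.9936)·0.25 = 12.1191
y' = -16.3000 + 17.0000·sin(-0.9936)·0.25 = -19.8615
θ' = -0.9936 + (17.0000/3.0)·tan(-0.19)·0.25 = -1.2661
v' = 17.0000 − 1.2000·0.25 = 16.7000

(12.1191, -19.8615, -1.2661, 16.7000)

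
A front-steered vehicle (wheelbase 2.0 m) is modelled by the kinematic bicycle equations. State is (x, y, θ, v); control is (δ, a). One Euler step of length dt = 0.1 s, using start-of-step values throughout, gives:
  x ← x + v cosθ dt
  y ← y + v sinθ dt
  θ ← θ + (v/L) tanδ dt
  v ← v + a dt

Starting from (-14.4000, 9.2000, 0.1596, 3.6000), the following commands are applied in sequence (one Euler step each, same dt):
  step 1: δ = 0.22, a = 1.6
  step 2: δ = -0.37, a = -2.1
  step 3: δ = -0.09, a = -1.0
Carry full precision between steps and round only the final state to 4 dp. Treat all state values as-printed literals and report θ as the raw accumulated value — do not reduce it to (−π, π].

after step 1 (δ=0.22, a=1.6): (-14.044575, 9.257212, 0.199851, 3.760000)
after step 2 (δ=-0.37, a=-2.1): (-13.676059, 9.331857, 0.126933, 3.550000)
after step 3 (δ=-0.09, a=-1.0): (-13.323915, 9.376798, 0.110915, 3.450000)

(-13.3239, 9.3768, 0.1109, 3.4500)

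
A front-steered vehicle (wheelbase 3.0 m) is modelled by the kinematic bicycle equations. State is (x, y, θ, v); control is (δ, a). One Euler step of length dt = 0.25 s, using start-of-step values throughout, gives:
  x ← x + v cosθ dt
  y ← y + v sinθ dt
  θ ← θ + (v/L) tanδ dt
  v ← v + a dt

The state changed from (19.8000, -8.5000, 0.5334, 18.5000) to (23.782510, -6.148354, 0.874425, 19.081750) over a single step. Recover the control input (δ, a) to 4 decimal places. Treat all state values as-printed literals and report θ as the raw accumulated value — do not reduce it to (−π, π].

δ = 0.2177, a = 2.3270

a = (v'−v)/dt = (0.581750)/0.25 = 2.3270
Δθ = θ'−θ = 0.341025;  (v·dt/L) = 18.5000·0.25/3.0 = 1.541667
tan δ = Δθ·L/(v·dt) = 0.221205  →  δ = 0.2177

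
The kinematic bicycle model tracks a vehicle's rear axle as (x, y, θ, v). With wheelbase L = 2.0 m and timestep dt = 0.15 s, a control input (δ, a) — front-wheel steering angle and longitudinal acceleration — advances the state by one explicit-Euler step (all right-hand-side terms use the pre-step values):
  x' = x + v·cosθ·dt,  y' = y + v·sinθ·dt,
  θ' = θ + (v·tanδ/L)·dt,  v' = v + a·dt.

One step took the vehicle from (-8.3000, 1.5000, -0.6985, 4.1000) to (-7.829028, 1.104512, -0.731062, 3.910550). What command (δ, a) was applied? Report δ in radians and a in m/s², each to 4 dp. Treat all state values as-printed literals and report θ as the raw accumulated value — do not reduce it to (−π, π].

δ = -0.1055, a = -1.2630

a = (v'−v)/dt = (-0.189450)/0.15 = -1.2630
Δθ = θ'−θ = -0.032562;  (v·dt/L) = 4.1000·0.15/2.0 = 0.307500
tan δ = Δθ·L/(v·dt) = -0.105893  →  δ = -0.1055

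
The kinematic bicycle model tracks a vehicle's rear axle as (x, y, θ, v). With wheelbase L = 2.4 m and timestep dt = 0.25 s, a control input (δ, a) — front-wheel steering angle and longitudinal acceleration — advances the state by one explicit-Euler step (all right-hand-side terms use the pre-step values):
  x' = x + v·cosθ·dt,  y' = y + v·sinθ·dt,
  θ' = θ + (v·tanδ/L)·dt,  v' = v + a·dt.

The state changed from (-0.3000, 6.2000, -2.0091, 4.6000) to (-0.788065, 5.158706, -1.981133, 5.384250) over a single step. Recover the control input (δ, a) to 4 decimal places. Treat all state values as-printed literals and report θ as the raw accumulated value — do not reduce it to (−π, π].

δ = 0.0583, a = 3.1370

a = (v'−v)/dt = (0.784250)/0.25 = 3.1370
Δθ = θ'−θ = 0.027967;  (v·dt/L) = 4.6000·0.25/2.4 = 0.479167
tan δ = Δθ·L/(v·dt) = 0.058366  →  δ = 0.0583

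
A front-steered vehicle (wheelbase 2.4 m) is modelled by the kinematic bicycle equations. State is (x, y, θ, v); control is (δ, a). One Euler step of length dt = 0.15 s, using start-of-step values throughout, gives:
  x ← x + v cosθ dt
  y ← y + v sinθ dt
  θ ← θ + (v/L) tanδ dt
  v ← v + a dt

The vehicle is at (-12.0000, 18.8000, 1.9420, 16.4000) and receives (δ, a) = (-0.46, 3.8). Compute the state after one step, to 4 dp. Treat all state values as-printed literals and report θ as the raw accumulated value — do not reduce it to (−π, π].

x' = -12.0000 + 16.4000·cos(1.9420)·0.15 = -12.8923
y' = 18.8000 + 16.4000·sin(1.9420)·0.15 = 21.0925
θ' = 1.9420 + (16.4000/2.4)·tan(-0.46)·0.15 = 1.4342
v' = 16.4000 + 3.8000·0.15 = 16.9700

(-12.8923, 21.0925, 1.4342, 16.9700)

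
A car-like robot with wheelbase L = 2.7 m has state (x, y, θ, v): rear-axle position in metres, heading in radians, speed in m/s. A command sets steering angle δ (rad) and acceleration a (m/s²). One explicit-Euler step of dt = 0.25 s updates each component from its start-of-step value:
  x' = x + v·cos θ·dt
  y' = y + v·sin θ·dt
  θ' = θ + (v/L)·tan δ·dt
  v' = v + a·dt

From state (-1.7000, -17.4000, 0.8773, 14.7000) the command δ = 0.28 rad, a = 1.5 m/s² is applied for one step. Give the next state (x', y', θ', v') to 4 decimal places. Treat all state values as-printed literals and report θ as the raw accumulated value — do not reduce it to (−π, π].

x' = -1.7000 + 14.7000·cos(0.8773)·0.25 = 0.6492
y' = -17.4000 + 14.7000·sin(0.8773)·0.25 = -14.5739
θ' = 0.8773 + (14.7000/2.7)·tan(0.28)·0.25 = 1.2687
v' = 14.7000 + 1.5000·0.25 = 15.0750

(0.6492, -14.5739, 1.2687, 15.0750)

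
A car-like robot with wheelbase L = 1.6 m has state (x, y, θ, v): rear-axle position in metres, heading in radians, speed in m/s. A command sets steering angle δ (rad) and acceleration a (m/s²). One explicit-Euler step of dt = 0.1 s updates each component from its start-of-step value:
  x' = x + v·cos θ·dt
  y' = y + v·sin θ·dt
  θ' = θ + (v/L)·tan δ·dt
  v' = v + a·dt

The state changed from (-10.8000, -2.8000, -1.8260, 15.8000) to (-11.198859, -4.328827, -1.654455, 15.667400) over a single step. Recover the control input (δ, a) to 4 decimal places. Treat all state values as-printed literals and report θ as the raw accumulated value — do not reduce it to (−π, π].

a = (v'−v)/dt = (-0.132600)/0.1 = -1.3260
Δθ = θ'−θ = 0.171545;  (v·dt/L) = 15.8000·0.1/1.6 = 0.987500
tan δ = Δθ·L/(v·dt) = 0.173716  →  δ = 0.1720

δ = 0.1720, a = -1.3260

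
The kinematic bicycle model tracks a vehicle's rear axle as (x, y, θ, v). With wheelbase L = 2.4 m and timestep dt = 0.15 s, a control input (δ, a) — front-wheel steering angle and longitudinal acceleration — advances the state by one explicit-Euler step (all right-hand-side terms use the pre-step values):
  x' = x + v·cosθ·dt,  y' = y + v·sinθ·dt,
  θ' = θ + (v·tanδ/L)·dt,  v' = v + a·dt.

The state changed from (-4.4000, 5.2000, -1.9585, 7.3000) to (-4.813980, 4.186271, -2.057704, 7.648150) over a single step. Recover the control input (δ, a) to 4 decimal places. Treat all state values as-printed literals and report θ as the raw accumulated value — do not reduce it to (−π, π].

a = (v'−v)/dt = (0.348150)/0.15 = 2.3210
Δθ = θ'−θ = -0.099204;  (v·dt/L) = 7.3000·0.15/2.4 = 0.456250
tan δ = Δθ·L/(v·dt) = -0.217433  →  δ = -0.2141

δ = -0.2141, a = 2.3210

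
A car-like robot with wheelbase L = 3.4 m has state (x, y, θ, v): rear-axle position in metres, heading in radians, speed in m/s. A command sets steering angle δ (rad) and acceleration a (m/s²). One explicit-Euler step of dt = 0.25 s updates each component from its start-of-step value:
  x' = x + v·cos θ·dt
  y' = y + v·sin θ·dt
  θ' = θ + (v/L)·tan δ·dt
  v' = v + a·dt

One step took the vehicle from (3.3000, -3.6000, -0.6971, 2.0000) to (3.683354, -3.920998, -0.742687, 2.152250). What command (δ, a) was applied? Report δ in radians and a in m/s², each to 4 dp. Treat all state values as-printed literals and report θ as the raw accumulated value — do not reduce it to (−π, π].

a = (v'−v)/dt = (0.152250)/0.25 = 0.6090
Δθ = θ'−θ = -0.045587;  (v·dt/L) = 2.0000·0.25/3.4 = 0.147059
tan δ = Δθ·L/(v·dt) = -0.309992  →  δ = -0.3006

δ = -0.3006, a = 0.6090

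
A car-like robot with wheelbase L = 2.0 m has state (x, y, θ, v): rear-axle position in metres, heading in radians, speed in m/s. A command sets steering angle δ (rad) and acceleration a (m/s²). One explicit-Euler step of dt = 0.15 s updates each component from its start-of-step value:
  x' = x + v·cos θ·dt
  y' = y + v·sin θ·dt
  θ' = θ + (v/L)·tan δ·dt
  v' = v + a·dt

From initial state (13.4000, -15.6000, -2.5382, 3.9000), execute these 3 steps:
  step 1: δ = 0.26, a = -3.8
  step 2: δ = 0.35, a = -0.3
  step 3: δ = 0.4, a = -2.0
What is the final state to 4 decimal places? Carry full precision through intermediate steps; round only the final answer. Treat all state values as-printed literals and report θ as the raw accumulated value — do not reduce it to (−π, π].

after step 1 (δ=0.26, a=-3.8): (12.918302, -15.931952, -2.460389, 3.330000)
after step 2 (δ=0.35, a=-0.3): (12.530283, -16.246501, -2.369223, 3.285000)
after step 3 (δ=0.4, a=-2.0): (12.177346, -16.590359, -2.265057, 2.985000)

(12.1773, -16.5904, -2.2651, 2.9850)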